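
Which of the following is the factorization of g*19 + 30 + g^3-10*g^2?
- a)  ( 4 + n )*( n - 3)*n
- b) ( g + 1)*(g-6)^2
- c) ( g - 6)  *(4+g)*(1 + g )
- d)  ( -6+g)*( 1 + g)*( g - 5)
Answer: d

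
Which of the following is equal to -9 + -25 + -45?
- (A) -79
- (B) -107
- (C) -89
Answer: A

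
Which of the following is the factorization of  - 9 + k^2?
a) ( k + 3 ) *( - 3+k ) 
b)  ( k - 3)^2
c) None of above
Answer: a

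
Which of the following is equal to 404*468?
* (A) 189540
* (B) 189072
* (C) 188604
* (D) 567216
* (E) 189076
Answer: B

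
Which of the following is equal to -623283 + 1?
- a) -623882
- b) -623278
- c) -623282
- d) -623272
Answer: c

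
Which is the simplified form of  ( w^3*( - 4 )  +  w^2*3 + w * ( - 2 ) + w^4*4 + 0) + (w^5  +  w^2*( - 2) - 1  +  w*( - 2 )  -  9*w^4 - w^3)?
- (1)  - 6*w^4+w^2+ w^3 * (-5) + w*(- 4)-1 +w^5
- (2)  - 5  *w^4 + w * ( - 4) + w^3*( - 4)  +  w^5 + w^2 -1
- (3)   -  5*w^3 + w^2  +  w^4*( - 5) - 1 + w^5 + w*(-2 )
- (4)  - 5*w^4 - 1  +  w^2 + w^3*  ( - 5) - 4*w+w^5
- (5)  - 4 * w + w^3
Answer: 4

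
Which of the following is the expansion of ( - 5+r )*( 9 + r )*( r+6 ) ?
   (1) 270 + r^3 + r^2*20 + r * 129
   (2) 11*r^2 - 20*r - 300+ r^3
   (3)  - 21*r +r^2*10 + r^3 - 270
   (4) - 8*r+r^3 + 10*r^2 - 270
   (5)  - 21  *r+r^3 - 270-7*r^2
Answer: 3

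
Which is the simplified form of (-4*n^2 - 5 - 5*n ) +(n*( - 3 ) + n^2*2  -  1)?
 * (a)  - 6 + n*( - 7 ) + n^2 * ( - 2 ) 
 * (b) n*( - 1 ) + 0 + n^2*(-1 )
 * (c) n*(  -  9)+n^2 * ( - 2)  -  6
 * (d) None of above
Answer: d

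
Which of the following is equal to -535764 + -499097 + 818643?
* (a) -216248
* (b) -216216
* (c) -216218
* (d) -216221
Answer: c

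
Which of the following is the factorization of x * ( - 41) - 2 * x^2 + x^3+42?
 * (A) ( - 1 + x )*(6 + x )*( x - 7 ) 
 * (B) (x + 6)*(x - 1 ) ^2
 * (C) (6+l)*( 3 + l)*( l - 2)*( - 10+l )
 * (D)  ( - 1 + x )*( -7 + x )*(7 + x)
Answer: A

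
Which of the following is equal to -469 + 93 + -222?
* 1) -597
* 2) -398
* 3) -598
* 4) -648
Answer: 3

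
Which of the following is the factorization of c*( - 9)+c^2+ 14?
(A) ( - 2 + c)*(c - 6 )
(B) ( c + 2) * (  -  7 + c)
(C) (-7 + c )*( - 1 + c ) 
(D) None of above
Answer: D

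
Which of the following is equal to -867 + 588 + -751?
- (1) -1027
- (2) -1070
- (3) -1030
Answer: 3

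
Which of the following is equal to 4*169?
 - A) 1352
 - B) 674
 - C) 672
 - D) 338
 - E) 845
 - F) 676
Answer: F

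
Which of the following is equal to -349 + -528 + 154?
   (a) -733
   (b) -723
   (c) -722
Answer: b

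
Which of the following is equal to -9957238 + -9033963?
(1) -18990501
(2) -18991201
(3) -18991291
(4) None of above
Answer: 2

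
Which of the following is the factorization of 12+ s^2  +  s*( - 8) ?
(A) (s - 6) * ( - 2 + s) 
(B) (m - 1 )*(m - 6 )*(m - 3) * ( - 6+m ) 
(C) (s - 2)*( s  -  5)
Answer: A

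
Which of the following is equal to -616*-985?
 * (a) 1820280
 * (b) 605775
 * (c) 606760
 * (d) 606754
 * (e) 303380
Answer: c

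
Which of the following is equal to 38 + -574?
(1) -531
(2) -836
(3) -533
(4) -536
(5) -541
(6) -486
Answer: 4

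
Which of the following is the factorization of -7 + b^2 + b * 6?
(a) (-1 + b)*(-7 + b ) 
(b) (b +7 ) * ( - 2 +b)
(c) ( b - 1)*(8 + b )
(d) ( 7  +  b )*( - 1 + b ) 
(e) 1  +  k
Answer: d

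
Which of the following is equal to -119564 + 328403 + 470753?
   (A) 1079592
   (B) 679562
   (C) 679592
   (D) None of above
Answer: C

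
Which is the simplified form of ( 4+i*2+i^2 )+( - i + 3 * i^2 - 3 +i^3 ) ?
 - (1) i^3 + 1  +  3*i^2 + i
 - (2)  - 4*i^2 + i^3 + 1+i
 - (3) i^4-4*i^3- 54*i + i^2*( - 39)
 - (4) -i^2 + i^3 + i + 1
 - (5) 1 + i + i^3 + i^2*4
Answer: 5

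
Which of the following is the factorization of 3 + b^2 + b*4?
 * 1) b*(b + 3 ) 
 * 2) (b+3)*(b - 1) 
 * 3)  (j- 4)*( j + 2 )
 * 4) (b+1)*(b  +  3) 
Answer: 4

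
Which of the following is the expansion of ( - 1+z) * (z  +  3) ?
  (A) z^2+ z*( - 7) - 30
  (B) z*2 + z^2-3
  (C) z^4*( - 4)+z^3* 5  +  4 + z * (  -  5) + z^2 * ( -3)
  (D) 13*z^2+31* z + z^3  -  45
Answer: B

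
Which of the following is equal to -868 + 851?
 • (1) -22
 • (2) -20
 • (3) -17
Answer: 3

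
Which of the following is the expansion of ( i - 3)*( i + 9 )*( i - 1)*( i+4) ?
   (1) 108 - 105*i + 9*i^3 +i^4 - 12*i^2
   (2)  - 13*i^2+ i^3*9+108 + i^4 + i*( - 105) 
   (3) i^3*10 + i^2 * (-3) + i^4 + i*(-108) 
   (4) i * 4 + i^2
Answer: 2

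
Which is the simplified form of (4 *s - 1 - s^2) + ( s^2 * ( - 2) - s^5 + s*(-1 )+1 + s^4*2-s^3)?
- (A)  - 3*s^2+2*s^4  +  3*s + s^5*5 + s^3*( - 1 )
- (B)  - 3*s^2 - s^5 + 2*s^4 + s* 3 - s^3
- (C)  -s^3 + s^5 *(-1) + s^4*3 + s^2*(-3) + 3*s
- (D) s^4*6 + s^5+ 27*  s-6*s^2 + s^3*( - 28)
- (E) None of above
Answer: B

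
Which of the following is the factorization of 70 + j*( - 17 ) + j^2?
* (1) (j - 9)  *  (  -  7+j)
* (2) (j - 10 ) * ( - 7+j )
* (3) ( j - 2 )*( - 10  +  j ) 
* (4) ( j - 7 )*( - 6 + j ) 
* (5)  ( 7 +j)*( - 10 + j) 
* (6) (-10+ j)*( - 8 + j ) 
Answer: 2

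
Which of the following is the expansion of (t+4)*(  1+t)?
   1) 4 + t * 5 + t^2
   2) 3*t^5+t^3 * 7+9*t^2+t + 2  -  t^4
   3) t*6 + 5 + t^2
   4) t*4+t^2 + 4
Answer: 1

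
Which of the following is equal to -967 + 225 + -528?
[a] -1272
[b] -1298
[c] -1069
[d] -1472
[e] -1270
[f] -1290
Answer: e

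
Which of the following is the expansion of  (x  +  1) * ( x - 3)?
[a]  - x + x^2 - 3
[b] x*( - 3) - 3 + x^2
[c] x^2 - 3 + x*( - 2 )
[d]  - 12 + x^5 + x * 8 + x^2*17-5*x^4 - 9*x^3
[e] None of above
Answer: c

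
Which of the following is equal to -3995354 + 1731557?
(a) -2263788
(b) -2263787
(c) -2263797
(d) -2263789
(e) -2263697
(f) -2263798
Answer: c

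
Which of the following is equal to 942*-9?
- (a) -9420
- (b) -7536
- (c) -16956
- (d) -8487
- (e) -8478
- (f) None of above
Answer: e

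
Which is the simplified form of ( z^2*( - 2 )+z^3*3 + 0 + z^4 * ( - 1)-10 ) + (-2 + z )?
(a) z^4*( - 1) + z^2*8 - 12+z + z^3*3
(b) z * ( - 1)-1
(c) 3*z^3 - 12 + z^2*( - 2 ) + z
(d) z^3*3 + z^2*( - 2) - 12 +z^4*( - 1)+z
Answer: d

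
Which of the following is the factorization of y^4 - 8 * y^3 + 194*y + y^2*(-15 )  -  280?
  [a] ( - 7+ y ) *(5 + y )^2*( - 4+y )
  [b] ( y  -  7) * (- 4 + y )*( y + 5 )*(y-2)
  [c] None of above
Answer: b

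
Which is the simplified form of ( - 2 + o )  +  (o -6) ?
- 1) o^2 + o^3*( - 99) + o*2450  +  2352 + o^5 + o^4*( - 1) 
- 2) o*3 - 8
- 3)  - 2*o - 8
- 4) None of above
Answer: 4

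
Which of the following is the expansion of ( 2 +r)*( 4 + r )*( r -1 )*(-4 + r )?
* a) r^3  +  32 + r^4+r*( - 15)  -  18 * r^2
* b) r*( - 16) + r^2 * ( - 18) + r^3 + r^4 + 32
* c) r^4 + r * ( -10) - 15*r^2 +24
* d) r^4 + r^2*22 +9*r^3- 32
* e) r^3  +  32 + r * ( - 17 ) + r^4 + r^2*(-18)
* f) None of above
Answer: b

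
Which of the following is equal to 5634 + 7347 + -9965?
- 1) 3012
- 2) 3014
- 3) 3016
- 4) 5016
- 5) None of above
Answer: 3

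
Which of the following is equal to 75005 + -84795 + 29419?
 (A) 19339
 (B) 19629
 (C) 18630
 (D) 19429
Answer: B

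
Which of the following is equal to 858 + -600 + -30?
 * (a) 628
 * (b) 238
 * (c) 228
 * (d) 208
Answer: c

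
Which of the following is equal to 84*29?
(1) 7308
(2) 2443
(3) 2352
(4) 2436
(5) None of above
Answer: 4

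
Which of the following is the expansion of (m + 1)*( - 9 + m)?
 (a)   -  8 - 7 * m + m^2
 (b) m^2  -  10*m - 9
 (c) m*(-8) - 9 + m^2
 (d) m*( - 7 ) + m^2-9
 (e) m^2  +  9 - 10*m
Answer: c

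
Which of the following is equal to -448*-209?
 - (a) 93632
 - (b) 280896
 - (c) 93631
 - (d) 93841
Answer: a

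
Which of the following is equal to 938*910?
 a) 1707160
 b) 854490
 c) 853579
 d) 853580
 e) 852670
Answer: d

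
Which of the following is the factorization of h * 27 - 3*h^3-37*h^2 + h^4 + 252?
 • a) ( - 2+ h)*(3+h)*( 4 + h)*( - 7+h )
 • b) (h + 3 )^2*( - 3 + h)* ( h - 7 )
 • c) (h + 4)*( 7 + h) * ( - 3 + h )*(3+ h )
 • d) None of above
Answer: d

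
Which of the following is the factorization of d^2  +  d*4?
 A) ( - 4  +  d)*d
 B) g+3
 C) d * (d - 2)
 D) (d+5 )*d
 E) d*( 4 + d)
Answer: E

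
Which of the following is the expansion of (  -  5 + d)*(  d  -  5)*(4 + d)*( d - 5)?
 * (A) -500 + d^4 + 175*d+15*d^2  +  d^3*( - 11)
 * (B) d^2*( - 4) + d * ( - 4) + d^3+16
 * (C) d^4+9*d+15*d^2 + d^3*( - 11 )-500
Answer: A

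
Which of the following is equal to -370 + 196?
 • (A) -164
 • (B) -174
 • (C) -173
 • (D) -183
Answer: B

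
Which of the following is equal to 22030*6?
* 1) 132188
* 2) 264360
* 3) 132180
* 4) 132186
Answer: 3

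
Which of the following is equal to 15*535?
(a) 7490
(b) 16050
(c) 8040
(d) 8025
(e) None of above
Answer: d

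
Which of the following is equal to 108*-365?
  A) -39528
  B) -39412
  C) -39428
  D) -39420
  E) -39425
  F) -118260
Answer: D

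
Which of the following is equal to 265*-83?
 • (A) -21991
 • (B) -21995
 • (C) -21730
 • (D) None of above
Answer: B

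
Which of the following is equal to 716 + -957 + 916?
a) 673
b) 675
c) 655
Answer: b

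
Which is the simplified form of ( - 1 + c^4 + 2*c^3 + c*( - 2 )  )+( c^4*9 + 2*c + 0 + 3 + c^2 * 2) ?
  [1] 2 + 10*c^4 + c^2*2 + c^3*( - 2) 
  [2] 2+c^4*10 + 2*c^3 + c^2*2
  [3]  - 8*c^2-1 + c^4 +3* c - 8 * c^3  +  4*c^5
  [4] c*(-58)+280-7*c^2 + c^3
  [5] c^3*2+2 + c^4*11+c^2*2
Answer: 2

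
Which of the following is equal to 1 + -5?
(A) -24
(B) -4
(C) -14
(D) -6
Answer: B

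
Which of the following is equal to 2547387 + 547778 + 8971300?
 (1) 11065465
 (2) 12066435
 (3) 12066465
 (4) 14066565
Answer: 3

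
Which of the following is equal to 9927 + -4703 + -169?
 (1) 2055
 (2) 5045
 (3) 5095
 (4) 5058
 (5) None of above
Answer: 5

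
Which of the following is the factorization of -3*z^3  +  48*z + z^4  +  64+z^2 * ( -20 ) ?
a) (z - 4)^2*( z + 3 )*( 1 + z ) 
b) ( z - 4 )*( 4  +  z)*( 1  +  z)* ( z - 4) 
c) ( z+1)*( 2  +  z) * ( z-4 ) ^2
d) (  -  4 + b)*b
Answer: b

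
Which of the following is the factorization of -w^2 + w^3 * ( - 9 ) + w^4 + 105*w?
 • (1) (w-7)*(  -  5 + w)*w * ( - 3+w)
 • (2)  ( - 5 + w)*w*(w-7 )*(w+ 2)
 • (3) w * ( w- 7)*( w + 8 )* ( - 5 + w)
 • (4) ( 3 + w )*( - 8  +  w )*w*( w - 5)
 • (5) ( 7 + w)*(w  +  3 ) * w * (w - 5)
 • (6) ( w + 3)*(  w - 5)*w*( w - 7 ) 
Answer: 6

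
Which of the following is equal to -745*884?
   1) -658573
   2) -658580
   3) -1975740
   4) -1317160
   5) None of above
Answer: 2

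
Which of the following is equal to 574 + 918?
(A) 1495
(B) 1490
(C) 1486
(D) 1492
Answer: D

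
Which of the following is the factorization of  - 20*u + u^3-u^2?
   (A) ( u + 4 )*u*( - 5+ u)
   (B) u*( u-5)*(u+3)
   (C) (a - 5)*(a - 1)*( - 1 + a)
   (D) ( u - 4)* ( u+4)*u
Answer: A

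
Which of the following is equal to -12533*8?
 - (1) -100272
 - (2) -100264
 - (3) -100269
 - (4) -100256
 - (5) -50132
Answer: 2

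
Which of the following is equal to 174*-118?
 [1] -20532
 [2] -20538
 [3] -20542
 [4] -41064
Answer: 1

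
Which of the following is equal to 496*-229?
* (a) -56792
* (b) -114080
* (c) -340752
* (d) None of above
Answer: d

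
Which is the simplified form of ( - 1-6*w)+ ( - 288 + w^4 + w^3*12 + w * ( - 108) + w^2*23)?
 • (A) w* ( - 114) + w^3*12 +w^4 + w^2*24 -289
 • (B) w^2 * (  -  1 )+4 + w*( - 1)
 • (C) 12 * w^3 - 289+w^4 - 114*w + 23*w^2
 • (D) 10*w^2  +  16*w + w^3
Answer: C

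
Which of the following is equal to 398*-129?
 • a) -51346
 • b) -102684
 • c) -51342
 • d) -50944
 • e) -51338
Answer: c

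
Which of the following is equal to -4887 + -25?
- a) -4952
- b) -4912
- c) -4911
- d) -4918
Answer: b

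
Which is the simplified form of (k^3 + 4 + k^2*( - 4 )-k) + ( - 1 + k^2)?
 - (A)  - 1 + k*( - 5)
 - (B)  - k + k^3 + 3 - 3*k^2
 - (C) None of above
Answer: B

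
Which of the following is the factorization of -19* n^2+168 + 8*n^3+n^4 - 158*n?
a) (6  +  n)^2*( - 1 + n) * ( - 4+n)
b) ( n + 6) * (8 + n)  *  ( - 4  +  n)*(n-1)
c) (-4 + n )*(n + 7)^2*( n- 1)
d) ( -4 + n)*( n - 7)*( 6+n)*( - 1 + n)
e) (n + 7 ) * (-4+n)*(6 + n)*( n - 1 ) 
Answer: e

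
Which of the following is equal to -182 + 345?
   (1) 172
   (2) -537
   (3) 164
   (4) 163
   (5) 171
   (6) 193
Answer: 4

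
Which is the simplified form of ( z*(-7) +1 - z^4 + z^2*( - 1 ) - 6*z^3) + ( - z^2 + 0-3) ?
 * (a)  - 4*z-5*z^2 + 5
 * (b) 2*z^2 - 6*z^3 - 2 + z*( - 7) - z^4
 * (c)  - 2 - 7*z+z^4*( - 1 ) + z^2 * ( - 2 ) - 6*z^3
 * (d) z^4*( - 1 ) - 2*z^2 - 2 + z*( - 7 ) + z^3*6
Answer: c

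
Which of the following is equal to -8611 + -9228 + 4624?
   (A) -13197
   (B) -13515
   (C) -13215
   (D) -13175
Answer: C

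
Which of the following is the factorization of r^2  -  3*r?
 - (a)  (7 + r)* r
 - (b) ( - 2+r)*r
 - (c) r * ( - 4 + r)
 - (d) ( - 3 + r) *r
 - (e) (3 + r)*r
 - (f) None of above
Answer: d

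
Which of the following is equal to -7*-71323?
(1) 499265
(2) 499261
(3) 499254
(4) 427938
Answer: 2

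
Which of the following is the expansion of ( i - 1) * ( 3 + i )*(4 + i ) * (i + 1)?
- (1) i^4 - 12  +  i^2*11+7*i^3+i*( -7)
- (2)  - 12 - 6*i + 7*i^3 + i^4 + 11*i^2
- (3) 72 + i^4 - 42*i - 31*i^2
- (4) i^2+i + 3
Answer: 1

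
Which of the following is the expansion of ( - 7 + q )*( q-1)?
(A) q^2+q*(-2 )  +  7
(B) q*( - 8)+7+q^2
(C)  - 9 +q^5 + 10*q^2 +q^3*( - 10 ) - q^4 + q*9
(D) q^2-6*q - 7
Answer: B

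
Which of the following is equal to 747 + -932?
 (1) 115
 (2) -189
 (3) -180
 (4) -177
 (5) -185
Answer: 5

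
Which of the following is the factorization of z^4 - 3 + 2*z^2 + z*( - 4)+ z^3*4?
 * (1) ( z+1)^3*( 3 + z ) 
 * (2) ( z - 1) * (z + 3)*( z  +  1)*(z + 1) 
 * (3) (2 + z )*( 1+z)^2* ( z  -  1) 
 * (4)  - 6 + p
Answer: 2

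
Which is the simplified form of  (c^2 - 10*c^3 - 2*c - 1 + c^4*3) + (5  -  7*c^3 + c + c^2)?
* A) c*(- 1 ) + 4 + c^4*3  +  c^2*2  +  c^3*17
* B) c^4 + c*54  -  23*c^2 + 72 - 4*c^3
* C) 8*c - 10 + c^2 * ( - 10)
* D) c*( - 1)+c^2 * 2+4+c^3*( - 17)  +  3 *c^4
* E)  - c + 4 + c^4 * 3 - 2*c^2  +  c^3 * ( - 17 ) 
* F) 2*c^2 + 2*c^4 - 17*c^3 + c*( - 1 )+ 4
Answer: D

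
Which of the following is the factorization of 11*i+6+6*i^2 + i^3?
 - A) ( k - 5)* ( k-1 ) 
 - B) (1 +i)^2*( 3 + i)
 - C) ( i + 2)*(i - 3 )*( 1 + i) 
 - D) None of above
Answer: D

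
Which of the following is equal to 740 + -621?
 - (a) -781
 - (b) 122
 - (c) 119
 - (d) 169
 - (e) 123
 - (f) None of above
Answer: c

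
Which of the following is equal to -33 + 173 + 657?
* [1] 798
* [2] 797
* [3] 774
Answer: 2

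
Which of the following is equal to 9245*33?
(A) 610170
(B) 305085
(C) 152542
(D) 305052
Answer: B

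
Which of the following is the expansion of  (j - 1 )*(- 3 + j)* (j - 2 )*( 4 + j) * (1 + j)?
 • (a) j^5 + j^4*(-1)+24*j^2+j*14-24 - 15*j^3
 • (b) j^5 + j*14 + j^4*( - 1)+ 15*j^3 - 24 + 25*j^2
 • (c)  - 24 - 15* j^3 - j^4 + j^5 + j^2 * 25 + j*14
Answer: c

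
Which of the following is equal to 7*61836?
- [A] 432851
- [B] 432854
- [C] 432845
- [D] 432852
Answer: D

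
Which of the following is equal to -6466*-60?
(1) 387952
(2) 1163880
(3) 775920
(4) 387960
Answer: 4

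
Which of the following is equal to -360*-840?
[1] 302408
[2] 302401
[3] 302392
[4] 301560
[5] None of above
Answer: 5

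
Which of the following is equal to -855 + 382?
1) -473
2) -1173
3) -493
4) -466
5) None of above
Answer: 1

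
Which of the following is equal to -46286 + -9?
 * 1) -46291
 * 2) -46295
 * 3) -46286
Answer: 2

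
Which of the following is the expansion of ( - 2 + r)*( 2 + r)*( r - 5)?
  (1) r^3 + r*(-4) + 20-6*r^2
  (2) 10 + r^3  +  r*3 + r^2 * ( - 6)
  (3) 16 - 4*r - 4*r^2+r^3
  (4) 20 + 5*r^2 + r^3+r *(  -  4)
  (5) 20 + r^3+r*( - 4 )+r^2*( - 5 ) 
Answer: 5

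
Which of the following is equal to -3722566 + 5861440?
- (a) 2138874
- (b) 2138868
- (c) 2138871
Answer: a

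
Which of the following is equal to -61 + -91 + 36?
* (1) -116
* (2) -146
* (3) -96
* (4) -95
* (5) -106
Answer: 1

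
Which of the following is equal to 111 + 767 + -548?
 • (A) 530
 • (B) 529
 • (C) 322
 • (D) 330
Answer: D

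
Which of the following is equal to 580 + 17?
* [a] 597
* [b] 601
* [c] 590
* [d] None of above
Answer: a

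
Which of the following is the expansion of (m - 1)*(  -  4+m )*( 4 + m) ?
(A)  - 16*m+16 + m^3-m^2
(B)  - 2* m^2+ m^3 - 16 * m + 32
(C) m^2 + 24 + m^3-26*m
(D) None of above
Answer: A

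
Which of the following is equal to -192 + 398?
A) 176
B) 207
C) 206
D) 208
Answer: C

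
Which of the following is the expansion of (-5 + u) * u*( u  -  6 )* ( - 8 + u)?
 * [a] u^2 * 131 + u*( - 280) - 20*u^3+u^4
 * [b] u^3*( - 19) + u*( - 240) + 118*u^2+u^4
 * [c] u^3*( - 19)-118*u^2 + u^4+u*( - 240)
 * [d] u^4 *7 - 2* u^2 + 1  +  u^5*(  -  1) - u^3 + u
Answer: b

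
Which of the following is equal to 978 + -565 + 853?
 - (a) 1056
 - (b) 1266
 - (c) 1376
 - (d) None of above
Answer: b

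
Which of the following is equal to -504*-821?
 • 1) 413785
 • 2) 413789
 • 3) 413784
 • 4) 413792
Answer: 3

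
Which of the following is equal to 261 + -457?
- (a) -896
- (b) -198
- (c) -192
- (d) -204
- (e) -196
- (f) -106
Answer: e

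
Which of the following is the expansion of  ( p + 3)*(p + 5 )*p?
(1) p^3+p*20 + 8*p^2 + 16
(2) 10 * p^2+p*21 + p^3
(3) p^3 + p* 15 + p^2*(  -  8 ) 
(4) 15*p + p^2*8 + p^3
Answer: 4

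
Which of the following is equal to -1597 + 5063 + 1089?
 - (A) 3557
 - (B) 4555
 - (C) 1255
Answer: B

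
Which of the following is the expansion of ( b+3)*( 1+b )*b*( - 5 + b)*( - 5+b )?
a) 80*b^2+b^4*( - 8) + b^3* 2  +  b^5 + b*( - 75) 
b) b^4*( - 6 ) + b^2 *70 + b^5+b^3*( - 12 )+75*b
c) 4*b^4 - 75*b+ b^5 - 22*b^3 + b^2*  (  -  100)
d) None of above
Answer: b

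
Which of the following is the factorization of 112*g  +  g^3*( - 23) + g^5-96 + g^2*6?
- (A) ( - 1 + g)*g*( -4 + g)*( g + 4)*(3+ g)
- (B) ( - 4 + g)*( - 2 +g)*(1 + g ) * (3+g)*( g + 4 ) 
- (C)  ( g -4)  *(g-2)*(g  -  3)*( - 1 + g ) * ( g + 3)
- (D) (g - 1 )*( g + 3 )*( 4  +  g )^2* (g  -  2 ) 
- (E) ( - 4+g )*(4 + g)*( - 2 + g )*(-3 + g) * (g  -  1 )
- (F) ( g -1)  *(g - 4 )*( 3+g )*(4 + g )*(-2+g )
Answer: F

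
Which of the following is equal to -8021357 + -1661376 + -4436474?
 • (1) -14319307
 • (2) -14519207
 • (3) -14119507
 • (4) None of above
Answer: 4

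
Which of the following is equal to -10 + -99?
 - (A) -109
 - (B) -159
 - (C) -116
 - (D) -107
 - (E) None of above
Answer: A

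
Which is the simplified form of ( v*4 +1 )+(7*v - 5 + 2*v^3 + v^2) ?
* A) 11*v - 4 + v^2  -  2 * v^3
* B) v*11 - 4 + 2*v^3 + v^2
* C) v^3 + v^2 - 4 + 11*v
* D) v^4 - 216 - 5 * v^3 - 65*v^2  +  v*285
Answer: B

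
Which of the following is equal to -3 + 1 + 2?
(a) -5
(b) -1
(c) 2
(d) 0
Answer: d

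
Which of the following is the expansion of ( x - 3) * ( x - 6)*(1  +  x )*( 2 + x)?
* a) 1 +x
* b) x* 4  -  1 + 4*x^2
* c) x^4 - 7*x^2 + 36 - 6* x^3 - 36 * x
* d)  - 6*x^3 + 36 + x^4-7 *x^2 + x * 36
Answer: d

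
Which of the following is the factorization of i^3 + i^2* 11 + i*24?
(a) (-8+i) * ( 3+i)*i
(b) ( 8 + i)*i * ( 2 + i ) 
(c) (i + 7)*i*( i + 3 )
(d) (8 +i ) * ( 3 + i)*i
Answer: d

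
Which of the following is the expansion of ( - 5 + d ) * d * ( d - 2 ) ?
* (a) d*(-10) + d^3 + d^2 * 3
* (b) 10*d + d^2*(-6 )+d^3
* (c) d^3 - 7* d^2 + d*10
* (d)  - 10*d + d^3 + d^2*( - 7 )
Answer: c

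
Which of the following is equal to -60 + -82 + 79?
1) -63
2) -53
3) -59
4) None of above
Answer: 1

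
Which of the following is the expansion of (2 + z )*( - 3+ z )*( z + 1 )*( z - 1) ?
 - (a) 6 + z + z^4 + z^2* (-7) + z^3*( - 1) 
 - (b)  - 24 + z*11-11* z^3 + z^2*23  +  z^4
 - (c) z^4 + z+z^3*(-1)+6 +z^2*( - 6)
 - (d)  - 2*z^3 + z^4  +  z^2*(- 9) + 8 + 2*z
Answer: a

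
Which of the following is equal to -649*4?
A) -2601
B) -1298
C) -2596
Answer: C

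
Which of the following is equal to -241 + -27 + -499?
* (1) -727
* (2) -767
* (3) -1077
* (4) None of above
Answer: 2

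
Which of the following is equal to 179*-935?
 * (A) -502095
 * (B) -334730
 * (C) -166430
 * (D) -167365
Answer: D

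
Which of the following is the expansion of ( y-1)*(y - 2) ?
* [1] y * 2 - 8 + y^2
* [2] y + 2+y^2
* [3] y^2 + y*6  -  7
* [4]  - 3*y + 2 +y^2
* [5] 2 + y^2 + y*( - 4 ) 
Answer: 4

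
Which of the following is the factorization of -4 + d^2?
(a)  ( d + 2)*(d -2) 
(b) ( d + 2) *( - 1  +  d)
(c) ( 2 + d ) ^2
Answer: a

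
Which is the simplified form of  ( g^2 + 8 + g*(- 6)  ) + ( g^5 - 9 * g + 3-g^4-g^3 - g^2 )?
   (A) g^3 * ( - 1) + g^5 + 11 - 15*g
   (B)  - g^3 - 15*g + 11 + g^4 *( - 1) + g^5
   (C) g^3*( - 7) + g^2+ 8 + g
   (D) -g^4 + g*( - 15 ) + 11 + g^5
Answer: B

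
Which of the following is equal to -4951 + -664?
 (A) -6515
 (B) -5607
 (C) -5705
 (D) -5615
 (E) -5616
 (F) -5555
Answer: D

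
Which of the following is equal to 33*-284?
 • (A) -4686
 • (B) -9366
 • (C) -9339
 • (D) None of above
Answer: D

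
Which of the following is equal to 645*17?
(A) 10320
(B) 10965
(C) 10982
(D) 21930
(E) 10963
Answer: B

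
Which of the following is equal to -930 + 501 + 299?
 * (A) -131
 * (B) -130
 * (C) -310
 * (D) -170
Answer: B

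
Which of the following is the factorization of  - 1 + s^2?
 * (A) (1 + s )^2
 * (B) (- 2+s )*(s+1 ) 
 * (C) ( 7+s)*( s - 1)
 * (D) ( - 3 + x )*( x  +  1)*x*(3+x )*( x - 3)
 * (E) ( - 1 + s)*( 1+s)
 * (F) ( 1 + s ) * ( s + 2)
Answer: E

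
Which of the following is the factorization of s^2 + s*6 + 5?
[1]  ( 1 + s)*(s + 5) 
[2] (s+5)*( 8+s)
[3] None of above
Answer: 1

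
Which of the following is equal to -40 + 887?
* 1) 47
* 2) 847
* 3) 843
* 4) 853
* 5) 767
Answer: 2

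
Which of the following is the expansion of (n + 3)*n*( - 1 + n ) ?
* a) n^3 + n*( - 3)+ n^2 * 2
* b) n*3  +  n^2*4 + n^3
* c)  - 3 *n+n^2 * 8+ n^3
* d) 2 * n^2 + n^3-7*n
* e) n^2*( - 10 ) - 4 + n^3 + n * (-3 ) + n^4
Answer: a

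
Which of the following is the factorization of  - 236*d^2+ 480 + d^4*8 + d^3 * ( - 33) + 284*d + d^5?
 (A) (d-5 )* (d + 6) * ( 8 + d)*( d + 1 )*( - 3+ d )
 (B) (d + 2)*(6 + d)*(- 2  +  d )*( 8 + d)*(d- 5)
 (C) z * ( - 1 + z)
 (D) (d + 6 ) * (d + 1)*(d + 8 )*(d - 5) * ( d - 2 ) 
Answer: D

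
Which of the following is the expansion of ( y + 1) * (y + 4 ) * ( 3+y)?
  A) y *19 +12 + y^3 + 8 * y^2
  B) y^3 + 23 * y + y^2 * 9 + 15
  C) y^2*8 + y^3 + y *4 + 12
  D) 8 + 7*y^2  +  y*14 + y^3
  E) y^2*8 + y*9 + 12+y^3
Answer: A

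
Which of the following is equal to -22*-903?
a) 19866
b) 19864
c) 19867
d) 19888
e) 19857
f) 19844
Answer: a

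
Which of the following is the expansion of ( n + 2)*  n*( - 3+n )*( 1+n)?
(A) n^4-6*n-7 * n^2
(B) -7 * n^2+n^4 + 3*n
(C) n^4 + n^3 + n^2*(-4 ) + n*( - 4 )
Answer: A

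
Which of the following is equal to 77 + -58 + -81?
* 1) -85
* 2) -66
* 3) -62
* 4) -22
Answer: 3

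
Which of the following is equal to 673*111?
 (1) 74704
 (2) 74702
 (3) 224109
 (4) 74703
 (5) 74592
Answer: 4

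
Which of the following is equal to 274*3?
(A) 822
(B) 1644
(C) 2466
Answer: A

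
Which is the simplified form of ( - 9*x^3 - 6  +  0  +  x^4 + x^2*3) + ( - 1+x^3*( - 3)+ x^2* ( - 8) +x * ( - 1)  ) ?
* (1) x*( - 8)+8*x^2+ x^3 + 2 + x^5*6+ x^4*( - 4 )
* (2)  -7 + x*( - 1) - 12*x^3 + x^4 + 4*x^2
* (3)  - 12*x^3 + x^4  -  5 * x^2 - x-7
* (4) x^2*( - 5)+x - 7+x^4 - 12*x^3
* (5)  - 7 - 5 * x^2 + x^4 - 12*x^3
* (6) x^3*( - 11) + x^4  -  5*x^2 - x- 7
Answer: 3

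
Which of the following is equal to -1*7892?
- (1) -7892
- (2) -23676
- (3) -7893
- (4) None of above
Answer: 1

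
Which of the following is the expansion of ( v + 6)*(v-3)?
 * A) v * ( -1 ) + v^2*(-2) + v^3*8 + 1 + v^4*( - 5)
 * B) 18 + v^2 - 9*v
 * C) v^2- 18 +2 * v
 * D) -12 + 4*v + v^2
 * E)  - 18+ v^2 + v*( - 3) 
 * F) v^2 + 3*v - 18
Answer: F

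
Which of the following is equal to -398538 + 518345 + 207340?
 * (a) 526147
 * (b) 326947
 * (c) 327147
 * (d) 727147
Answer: c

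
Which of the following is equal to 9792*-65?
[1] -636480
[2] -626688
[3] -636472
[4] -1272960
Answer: 1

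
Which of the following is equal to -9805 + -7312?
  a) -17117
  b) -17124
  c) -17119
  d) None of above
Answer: a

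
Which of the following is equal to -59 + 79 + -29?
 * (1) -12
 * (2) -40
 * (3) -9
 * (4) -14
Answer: 3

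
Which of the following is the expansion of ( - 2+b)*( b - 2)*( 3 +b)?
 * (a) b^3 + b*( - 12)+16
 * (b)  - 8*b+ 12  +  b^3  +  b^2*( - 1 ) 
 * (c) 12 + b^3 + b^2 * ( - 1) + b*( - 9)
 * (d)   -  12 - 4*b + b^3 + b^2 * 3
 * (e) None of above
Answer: b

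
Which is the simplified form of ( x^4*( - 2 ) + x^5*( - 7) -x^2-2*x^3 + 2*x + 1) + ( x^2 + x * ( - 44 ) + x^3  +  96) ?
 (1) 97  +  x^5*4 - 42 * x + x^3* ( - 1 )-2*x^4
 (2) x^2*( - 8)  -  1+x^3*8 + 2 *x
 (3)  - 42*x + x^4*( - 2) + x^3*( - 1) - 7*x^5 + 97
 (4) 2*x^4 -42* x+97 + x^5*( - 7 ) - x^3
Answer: 3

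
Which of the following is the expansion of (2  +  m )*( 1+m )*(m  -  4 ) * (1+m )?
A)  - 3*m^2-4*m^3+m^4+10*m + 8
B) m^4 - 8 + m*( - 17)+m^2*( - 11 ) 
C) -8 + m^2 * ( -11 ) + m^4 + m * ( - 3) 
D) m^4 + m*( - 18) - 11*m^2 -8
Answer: D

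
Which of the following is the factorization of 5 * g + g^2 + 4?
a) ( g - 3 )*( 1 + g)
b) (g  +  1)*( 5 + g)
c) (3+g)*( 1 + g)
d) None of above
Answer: d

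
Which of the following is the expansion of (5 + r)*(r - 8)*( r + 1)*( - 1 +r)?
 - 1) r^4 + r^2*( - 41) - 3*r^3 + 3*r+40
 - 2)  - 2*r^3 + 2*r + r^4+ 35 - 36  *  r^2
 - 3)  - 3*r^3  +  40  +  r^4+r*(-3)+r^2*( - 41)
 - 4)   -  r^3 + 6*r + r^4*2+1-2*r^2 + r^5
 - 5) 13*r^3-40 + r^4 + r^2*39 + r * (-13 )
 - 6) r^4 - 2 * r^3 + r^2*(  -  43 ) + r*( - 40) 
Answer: 1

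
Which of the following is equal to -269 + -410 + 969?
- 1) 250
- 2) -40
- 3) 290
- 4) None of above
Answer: 3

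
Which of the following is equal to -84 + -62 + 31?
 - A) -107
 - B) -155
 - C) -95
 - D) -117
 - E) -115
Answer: E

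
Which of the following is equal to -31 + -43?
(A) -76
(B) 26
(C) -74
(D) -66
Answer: C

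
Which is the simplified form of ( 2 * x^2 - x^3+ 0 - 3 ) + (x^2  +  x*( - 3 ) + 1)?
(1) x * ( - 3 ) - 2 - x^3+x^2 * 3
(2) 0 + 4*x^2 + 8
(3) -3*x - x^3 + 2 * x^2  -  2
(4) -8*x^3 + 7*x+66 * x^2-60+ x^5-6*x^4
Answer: 1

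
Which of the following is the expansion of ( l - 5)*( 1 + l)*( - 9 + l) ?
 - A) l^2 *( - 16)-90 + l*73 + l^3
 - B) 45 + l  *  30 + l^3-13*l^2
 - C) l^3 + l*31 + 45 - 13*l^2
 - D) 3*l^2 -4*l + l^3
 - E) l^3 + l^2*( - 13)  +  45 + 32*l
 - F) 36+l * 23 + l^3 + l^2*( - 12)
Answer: C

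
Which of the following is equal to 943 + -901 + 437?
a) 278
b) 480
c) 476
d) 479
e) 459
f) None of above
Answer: d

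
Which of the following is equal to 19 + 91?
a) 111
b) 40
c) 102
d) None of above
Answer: d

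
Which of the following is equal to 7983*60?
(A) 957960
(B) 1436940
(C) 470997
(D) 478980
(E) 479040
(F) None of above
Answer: D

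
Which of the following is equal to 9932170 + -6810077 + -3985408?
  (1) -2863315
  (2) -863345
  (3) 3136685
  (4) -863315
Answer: 4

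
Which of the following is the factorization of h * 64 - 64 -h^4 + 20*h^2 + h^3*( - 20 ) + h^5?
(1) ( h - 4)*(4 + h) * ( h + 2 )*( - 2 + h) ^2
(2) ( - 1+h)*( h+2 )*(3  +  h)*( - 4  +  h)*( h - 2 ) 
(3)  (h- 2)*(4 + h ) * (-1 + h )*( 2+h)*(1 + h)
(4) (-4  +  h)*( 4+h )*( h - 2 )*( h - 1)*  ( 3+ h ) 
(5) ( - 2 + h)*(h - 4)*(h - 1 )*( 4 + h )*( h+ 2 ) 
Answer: 5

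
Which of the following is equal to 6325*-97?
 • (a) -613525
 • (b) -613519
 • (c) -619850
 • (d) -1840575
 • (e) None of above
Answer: a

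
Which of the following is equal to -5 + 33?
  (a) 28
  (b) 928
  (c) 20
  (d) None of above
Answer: a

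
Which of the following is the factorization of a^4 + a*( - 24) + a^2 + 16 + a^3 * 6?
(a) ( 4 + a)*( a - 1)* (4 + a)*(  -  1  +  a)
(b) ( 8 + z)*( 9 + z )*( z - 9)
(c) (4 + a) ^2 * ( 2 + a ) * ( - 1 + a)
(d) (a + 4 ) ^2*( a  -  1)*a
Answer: a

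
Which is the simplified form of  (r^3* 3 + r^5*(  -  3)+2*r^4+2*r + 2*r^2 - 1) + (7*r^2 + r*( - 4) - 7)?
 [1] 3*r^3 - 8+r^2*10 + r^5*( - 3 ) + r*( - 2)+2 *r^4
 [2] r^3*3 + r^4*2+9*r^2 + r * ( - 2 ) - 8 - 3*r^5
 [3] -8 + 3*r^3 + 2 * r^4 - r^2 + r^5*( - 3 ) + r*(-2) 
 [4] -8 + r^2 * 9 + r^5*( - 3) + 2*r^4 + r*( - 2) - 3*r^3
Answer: 2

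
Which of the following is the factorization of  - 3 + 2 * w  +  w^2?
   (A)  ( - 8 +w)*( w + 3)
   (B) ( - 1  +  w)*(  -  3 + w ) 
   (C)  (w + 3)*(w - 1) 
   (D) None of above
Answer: C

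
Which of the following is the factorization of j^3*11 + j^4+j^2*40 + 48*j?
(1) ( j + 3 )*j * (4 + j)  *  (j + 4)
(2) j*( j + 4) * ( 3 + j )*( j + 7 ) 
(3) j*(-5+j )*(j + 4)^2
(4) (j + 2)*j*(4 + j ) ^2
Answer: 1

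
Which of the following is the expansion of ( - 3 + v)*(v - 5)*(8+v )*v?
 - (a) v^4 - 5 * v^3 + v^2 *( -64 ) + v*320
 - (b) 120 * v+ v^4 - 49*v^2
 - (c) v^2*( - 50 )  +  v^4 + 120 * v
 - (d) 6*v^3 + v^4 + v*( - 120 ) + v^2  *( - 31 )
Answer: b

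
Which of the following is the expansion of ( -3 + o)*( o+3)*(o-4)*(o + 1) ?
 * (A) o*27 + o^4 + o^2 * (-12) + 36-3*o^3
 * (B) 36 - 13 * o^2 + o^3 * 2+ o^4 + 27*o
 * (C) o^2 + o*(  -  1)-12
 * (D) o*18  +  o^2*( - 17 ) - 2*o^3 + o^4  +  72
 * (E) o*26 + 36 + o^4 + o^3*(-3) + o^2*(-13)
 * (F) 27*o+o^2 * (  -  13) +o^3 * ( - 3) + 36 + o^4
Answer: F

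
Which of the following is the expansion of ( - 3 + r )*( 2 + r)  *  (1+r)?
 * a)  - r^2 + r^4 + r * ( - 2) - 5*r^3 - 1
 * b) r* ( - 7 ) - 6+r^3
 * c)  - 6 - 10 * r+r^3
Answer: b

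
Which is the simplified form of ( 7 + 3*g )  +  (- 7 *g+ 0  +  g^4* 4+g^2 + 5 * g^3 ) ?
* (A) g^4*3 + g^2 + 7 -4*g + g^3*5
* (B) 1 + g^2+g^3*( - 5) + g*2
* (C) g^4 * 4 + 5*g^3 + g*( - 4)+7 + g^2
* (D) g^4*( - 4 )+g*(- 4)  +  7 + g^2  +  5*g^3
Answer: C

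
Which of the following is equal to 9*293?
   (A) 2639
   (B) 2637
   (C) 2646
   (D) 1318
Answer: B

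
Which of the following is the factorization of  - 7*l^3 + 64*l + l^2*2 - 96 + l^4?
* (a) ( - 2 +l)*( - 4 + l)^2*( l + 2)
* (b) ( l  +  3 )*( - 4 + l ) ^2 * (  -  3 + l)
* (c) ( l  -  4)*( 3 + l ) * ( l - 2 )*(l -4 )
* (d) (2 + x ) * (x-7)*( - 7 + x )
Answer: c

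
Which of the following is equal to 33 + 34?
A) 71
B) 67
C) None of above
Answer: B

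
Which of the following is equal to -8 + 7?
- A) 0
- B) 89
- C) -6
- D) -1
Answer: D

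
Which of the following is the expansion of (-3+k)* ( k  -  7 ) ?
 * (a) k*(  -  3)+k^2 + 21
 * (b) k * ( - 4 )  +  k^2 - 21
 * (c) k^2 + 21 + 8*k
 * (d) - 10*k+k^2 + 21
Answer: d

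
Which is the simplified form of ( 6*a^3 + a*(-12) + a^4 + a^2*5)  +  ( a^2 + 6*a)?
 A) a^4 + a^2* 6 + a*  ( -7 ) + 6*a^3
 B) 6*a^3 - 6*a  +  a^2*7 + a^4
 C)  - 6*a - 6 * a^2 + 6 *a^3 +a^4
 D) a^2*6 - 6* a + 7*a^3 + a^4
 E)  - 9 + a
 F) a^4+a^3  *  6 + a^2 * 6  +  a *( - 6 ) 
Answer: F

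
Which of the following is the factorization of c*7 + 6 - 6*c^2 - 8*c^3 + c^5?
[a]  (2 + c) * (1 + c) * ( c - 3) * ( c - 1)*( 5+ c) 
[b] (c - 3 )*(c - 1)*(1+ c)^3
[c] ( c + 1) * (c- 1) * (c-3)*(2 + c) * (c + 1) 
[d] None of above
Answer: c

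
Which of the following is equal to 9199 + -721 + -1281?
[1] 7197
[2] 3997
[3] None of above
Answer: 1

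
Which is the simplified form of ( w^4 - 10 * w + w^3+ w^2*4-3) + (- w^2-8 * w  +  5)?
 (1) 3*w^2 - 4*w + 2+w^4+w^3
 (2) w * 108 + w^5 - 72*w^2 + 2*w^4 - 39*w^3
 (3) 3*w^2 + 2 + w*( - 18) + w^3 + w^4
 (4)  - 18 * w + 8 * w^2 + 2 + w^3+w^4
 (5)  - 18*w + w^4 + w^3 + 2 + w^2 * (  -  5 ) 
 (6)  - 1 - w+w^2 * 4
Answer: 3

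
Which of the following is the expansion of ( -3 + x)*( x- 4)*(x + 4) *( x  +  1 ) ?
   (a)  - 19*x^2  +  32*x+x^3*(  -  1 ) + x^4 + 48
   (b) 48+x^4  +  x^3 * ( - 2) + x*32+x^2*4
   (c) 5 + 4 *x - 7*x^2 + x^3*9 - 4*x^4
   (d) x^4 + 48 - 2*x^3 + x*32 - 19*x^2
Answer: d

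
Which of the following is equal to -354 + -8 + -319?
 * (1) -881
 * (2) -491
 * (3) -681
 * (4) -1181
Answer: 3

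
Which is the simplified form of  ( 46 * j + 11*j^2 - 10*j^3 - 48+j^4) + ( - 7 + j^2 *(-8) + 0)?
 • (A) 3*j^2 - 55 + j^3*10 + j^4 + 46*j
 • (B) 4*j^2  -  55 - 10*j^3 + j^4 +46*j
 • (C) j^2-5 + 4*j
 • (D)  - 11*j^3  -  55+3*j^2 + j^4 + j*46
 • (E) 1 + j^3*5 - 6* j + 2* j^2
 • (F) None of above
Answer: F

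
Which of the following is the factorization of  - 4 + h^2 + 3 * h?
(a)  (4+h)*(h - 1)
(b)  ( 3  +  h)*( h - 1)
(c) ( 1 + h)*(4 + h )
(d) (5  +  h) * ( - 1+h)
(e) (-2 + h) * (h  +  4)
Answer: a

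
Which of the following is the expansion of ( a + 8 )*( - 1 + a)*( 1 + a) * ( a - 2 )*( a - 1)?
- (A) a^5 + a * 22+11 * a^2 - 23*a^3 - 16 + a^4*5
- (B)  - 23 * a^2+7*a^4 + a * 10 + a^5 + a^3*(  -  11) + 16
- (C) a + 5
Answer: A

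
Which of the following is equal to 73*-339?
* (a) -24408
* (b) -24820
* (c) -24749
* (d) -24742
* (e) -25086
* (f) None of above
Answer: f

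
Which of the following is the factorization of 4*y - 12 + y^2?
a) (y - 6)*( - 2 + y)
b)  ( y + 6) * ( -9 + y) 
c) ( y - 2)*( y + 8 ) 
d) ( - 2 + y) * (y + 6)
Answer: d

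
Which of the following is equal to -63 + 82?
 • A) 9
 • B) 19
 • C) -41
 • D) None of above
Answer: B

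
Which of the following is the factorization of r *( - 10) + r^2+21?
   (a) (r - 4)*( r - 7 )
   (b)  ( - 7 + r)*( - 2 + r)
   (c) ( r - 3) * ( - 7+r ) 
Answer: c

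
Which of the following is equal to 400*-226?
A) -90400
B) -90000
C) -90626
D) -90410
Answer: A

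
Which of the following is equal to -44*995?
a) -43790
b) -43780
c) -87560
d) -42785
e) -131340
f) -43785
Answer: b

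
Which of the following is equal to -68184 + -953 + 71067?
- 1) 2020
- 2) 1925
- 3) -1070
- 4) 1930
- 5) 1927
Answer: 4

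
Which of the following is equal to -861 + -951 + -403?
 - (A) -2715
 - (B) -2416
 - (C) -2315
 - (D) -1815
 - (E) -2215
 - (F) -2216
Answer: E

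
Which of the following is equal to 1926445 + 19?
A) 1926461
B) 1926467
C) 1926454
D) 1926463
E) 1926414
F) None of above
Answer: F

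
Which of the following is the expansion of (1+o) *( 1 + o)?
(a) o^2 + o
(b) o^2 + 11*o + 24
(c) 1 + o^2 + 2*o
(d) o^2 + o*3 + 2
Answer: c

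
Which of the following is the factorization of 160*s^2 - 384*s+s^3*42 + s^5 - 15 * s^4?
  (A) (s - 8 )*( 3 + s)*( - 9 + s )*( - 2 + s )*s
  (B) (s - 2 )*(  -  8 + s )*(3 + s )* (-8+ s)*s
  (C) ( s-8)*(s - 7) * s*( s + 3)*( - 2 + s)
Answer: B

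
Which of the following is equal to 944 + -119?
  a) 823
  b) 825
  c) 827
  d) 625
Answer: b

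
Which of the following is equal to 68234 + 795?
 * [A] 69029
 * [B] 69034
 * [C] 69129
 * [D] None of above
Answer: A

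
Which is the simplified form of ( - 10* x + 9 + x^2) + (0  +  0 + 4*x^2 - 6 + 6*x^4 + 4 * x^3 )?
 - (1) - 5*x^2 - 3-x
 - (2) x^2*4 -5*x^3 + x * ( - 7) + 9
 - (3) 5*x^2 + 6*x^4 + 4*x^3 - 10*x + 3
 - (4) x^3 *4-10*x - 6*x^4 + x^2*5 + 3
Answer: 3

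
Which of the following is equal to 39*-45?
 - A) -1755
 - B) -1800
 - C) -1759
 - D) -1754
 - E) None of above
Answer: A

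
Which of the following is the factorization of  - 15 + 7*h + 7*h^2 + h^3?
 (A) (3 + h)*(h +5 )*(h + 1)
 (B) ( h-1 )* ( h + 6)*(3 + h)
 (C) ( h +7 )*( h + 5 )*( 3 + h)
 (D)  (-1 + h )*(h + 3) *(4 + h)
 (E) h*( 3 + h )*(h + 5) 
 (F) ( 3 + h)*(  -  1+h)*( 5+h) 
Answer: F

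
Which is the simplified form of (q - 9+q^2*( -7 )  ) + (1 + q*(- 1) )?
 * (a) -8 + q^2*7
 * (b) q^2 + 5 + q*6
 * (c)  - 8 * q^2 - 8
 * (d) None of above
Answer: d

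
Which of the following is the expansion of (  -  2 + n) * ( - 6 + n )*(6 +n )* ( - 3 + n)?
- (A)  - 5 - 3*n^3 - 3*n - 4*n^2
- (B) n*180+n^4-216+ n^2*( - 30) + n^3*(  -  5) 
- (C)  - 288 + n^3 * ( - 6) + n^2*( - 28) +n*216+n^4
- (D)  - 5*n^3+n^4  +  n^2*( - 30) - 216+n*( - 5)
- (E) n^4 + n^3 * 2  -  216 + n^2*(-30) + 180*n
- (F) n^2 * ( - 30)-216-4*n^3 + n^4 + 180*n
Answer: B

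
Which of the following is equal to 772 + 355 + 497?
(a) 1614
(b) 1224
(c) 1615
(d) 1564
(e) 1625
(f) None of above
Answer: f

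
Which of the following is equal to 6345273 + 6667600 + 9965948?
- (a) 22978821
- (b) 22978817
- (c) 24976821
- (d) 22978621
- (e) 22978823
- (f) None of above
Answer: a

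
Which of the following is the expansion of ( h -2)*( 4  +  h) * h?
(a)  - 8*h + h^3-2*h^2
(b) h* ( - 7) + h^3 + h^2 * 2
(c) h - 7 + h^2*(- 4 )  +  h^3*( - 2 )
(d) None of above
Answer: d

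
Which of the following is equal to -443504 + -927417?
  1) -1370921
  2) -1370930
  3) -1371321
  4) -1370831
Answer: 1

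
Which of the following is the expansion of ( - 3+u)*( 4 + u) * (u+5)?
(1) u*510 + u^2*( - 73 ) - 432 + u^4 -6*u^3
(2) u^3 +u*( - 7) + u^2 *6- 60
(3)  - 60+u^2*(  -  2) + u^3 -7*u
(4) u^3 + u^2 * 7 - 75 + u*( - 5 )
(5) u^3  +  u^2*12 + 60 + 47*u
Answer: 2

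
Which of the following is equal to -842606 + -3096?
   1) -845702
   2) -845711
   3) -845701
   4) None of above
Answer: 1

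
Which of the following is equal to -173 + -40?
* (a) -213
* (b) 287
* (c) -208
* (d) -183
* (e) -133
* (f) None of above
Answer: a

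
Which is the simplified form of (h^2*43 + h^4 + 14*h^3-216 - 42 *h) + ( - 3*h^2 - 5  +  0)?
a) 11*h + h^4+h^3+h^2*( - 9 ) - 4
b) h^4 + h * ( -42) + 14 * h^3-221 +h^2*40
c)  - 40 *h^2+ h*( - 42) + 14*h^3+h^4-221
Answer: b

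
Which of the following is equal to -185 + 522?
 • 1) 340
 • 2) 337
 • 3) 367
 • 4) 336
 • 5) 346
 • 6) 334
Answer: 2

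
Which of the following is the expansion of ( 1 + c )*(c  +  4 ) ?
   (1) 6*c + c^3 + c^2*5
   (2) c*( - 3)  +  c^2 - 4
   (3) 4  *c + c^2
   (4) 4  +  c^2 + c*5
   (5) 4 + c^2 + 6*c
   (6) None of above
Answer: 4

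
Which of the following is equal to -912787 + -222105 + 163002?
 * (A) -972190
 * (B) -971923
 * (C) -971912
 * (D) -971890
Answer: D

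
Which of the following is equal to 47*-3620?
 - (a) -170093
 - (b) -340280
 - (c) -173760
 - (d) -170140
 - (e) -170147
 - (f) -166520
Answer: d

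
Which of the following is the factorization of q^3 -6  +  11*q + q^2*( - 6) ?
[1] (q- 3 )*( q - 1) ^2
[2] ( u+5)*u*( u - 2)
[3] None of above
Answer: 3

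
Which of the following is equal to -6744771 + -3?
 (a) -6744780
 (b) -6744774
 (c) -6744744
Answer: b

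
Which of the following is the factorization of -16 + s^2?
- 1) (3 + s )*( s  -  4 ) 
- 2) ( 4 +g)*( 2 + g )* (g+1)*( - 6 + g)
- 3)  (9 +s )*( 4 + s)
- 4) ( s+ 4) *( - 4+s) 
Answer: 4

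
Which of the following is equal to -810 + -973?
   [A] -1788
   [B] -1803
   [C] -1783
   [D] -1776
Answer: C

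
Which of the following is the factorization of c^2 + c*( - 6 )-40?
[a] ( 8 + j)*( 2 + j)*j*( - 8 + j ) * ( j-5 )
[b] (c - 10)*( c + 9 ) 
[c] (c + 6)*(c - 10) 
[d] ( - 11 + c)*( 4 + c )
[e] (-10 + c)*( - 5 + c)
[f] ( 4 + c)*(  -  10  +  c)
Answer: f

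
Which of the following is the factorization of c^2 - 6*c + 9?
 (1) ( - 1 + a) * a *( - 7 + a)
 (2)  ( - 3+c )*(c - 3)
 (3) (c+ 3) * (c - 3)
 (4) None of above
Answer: 2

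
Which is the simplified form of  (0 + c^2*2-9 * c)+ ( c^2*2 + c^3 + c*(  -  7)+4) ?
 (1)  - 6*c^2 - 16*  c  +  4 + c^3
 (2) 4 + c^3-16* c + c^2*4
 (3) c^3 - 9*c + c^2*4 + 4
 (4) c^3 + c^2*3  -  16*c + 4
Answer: 2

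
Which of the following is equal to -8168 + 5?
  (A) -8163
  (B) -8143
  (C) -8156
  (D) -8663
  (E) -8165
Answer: A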